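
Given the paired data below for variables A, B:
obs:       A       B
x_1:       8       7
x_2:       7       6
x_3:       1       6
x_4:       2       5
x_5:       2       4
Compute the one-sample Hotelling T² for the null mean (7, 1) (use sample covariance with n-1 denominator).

Step 1 — sample mean vector:
  mean(A) = (8 + 7 + 1 + 2 + 2) / 5 = 20/5 = 4
  mean(B) = (7 + 6 + 6 + 5 + 4) / 5 = 28/5 = 5.6
  x̄ = (4, 5.6),  deviation x̄ - mu_0 = (4, 5.6) - (7, 1) = (-3, 4.6).

Step 2 — sample covariance matrix, S[i,j] = (1/(n-1)) · Σ_k (x_{k,i} - mean_i) · (x_{k,j} - mean_j), divisor n-1 = 4:
  S[A,A] = ((4)·(4) + (3)·(3) + (-3)·(-3) + (-2)·(-2) + (-2)·(-2)) / 4 = 42/4 = 10.5
  S[A,B] = ((4)·(1.4) + (3)·(0.4) + (-3)·(0.4) + (-2)·(-0.6) + (-2)·(-1.6)) / 4 = 10/4 = 2.5
  S[B,B] = ((1.4)·(1.4) + (0.4)·(0.4) + (0.4)·(0.4) + (-0.6)·(-0.6) + (-1.6)·(-1.6)) / 4 = 5.2/4 = 1.3
  S = [[10.5, 2.5],
 [2.5, 1.3]].

Step 3 — invert S. det(S) = 10.5·1.3 - (2.5)² = 7.4.
  S^{-1} = (1/det) · [[d, -b], [-b, a]] = [[0.1757, -0.3378],
 [-0.3378, 1.4189]].

Step 4 — quadratic form (x̄ - mu_0)^T · S^{-1} · (x̄ - mu_0):
  S^{-1} · (x̄ - mu_0) = (-2.0811, 7.5405),
  (x̄ - mu_0)^T · [...] = (-3)·(-2.0811) + (4.6)·(7.5405) = 40.9297.

Step 5 — scale by n: T² = 5 · 40.9297 = 204.6486.

T² ≈ 204.6486


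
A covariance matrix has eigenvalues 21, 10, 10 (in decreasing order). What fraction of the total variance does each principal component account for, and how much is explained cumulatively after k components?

Step 1 — total variance = trace(Sigma) = Σ λ_i = 21 + 10 + 10 = 41.

Step 2 — fraction explained by component i = λ_i / Σ λ:
  PC1: 21/41 = 0.5122
  PC2: 10/41 = 0.2439
  PC3: 10/41 = 0.2439

Step 3 — cumulative fraction after k components = (λ_1 + ... + λ_k) / Σ λ:
  k = 1: 21/41 = 0.5122
  k = 2: (21 + 10)/41 = 31/41 = 0.7561
  k = 3: (21 + 10 + 10)/41 = 41/41 = 1

Summary (fraction, with percent):

explained: PC1 0.5122 (51.22%), PC2 0.2439 (24.39%), PC3 0.2439 (24.39%);  cumulative: 0.5122, 0.7561, 1


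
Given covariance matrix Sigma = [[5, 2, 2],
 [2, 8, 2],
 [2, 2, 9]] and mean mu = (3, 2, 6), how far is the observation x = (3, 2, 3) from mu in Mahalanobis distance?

Step 1 — centre the observation: (x - mu) = (0, 0, -3).

Step 2 — invert Sigma (cofactor / det for 3×3, or solve directly):
  Sigma^{-1} = [[0.2361, -0.0486, -0.0417],
 [-0.0486, 0.1424, -0.0208],
 [-0.0417, -0.0208, 0.125]].

Step 3 — form the quadratic (x - mu)^T · Sigma^{-1} · (x - mu):
  Sigma^{-1} · (x - mu) = (0.125, 0.0625, -0.375).
  (x - mu)^T · [Sigma^{-1} · (x - mu)] = (0)·(0.125) + (0)·(0.0625) + (-3)·(-0.375) = 1.125.

Step 4 — take square root: d = √(1.125) ≈ 1.0607.

d(x, mu) = √(1.125) ≈ 1.0607


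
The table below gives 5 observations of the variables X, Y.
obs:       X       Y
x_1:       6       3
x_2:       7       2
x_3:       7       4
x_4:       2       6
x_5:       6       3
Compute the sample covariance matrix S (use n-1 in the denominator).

Step 1 — column means:
  mean(X) = (6 + 7 + 7 + 2 + 6) / 5 = 28/5 = 5.6
  mean(Y) = (3 + 2 + 4 + 6 + 3) / 5 = 18/5 = 3.6

Step 2 — sample covariance S[i,j] = (1/(n-1)) · Σ_k (x_{k,i} - mean_i) · (x_{k,j} - mean_j), with n-1 = 4.
  S[X,X] = ((0.4)·(0.4) + (1.4)·(1.4) + (1.4)·(1.4) + (-3.6)·(-3.6) + (0.4)·(0.4)) / 4 = 17.2/4 = 4.3
  S[X,Y] = ((0.4)·(-0.6) + (1.4)·(-1.6) + (1.4)·(0.4) + (-3.6)·(2.4) + (0.4)·(-0.6)) / 4 = -10.8/4 = -2.7
  S[Y,Y] = ((-0.6)·(-0.6) + (-1.6)·(-1.6) + (0.4)·(0.4) + (2.4)·(2.4) + (-0.6)·(-0.6)) / 4 = 9.2/4 = 2.3

S is symmetric (S[j,i] = S[i,j]). Assembling:

S = [[4.3, -2.7],
 [-2.7, 2.3]]


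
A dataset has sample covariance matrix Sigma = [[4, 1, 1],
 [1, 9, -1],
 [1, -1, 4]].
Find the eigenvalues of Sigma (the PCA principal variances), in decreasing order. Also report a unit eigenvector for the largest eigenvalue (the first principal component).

Step 1 — characteristic polynomial p(λ) = det(λI - Sigma) = λ³ - tr·λ² + c_1·λ - det, where tr = trace, c_1 = sum of the principal 2×2 minors, det = det(Sigma):
  tr = 4 + 9 + 4 = 17,
  c_1 = (4·9 - (1)²) + (4·4 - (1)²) + (9·4 - (-1)²) = 35 + 15 + 35 = 85,
  det = 4·(9·4 - (-1)²) - (1)·((1)·4 - (-1)·(1)) + (1)·((1)·(-1) - 9·(1)) = 4·(35) - (1)·(5) + (1)·(-10) = 125.
  So p(λ) = λ³ - 17λ² + 85λ - 125.
Step 2 — look for an integer root (rational root theorem: any rational root is an integer divisor of 125). Testing λ = 5:
  p(5) = 125 - 425 + 425 - 125 = 0  ✓
  Dividing out (λ - 5): p(λ) = (λ - 5)(λ² - 12λ + 25).
Step 3 — remaining eigenvalues from the quadratic λ² - 12λ + 25 = 0:
  Δ = 12² - 4·25 = 144 - 100 = 44,  λ = (12 ± √44)/2 = (12 ± 6.6332)/2 ≈ 9.3166 or 2.6834.
  Sorted: λ_1 = 9.3166,  λ_2 = 5,  λ_3 = 2.6834  (check: sum = 17 = tr ✓).

Step 4 — unit eigenvector for λ_1 ≈ 9.3166: v spans the null space of (Sigma - λ_1 I), whose rows are
  r_1 = (-5.3166, 1, 1),  r_2 = (1, -0.3166, -1),  r_3 = (1, -1, -5.3166).
  v is orthogonal to every row, so take v ∝ r_1 × r_2 = ((1)·(-1) - (1)·(-0.3166), (1)·(1) - (-5.3166)·(-1), (-5.3166)·(-0.3166) - (1)·(1)) ≈ (-0.6834, -4.3166, 0.6834).
  Rescale (multiply by -1 so the first nonzero entry is positive): u = (0.6834, 4.3166, -0.6834).
  ||u|| = √((0.6834)² + (4.3166)² + (-0.6834)²) = √(19.5673) ≈ 4.4235,  v_1 = u/||u|| ≈ (0.1545, 0.9758, -0.1545) (||v_1|| = 1).

λ_1 = 9.3166,  λ_2 = 5,  λ_3 = 2.6834;  v_1 ≈ (0.1545, 0.9758, -0.1545)


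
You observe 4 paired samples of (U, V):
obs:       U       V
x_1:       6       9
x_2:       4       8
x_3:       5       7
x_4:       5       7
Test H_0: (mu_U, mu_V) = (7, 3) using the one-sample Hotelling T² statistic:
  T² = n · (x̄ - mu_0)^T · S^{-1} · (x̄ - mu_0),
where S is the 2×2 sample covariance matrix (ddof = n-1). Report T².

Step 1 — sample mean vector:
  mean(U) = (6 + 4 + 5 + 5) / 4 = 20/4 = 5
  mean(V) = (9 + 8 + 7 + 7) / 4 = 31/4 = 7.75
  x̄ = (5, 7.75),  deviation x̄ - mu_0 = (5, 7.75) - (7, 3) = (-2, 4.75).

Step 2 — sample covariance matrix, S[i,j] = (1/(n-1)) · Σ_k (x_{k,i} - mean_i) · (x_{k,j} - mean_j), divisor n-1 = 3:
  S[U,U] = ((1)·(1) + (-1)·(-1) + (0)·(0) + (0)·(0)) / 3 = 2/3 = 0.6667
  S[U,V] = ((1)·(1.25) + (-1)·(0.25) + (0)·(-0.75) + (0)·(-0.75)) / 3 = 1/3 = 0.3333
  S[V,V] = ((1.25)·(1.25) + (0.25)·(0.25) + (-0.75)·(-0.75) + (-0.75)·(-0.75)) / 3 = 2.75/3 = 0.9167
  S = [[0.6667, 0.3333],
 [0.3333, 0.9167]].

Step 3 — invert S. det(S) = 0.6667·0.9167 - (0.3333)² = 0.5.
  S^{-1} = (1/det) · [[d, -b], [-b, a]] = [[1.8333, -0.6667],
 [-0.6667, 1.3333]].

Step 4 — quadratic form (x̄ - mu_0)^T · S^{-1} · (x̄ - mu_0):
  S^{-1} · (x̄ - mu_0) = (-6.8333, 7.6667),
  (x̄ - mu_0)^T · [...] = (-2)·(-6.8333) + (4.75)·(7.6667) = 50.0833.

Step 5 — scale by n: T² = 4 · 50.0833 = 200.3333.

T² ≈ 200.3333


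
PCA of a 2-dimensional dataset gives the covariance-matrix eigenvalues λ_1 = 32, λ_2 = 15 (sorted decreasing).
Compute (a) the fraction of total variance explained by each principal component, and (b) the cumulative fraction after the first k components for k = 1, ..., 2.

Step 1 — total variance = trace(Sigma) = Σ λ_i = 32 + 15 = 47.

Step 2 — fraction explained by component i = λ_i / Σ λ:
  PC1: 32/47 = 0.6809
  PC2: 15/47 = 0.3191

Step 3 — cumulative fraction after k components = (λ_1 + ... + λ_k) / Σ λ:
  k = 1: 32/47 = 0.6809
  k = 2: (32 + 15)/47 = 47/47 = 1

Summary (fraction, with percent):

explained: PC1 0.6809 (68.09%), PC2 0.3191 (31.91%);  cumulative: 0.6809, 1


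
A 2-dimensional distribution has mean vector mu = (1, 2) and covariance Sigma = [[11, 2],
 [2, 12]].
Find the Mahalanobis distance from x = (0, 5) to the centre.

Step 1 — centre the observation: (x - mu) = (-1, 3).

Step 2 — invert Sigma. det(Sigma) = 11·12 - (2)² = 128.
  Sigma^{-1} = (1/det) · [[d, -b], [-b, a]] = [[0.0938, -0.0156],
 [-0.0156, 0.0859]].

Step 3 — form the quadratic (x - mu)^T · Sigma^{-1} · (x - mu):
  Sigma^{-1} · (x - mu) = (-0.1406, 0.2734).
  (x - mu)^T · [Sigma^{-1} · (x - mu)] = (-1)·(-0.1406) + (3)·(0.2734) = 0.9609.

Step 4 — take square root: d = √(0.9609) ≈ 0.9803.

d(x, mu) = √(0.9609) ≈ 0.9803


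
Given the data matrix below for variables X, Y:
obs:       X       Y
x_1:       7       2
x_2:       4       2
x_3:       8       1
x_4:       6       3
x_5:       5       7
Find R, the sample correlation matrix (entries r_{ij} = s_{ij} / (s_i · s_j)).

Step 1 — column means:
  mean(X) = (7 + 4 + 8 + 6 + 5) / 5 = 30/5 = 6
  mean(Y) = (2 + 2 + 1 + 3 + 7) / 5 = 15/5 = 3

Step 2 — sample variances and covariances s[i,j] = (1/(n-1)) · Σ_k (x_{k,i} - mean_i) · (x_{k,j} - mean_j), with n-1 = 4:
  s[X,X] = ((1)·(1) + (-2)·(-2) + (2)·(2) + (0)·(0) + (-1)·(-1)) / 4 = 10/4 = 2.5
  s[X,Y] = ((1)·(-1) + (-2)·(-1) + (2)·(-2) + (0)·(0) + (-1)·(4)) / 4 = -7/4 = -1.75
  s[Y,Y] = ((-1)·(-1) + (-1)·(-1) + (-2)·(-2) + (0)·(0) + (4)·(4)) / 4 = 22/4 = 5.5
  Sample standard deviations s_i = √(s[i,i]):
  s(X) = √(2.5) = 1.5811
  s(Y) = √(5.5) = 2.3452

Step 3 — r_{ij} = s_{ij} / (s_i · s_j):
  r[X,X] = 1 (diagonal).
  r[X,Y] = -1.75 / (1.5811 · 2.3452) = -1.75 / 3.7081 = -0.4719
  r[Y,Y] = 1 (diagonal).

R is symmetric with unit diagonal. Assembling:

R = [[1, -0.4719],
 [-0.4719, 1]]


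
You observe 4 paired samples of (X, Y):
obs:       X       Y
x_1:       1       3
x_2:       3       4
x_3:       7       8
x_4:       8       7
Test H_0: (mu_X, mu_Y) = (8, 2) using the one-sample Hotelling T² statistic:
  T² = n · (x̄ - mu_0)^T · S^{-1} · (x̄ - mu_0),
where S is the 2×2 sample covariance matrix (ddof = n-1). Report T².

Step 1 — sample mean vector:
  mean(X) = (1 + 3 + 7 + 8) / 4 = 19/4 = 4.75
  mean(Y) = (3 + 4 + 8 + 7) / 4 = 22/4 = 5.5
  x̄ = (4.75, 5.5),  deviation x̄ - mu_0 = (4.75, 5.5) - (8, 2) = (-3.25, 3.5).

Step 2 — sample covariance matrix, S[i,j] = (1/(n-1)) · Σ_k (x_{k,i} - mean_i) · (x_{k,j} - mean_j), divisor n-1 = 3:
  S[X,X] = ((-3.75)·(-3.75) + (-1.75)·(-1.75) + (2.25)·(2.25) + (3.25)·(3.25)) / 3 = 32.75/3 = 10.9167
  S[X,Y] = ((-3.75)·(-2.5) + (-1.75)·(-1.5) + (2.25)·(2.5) + (3.25)·(1.5)) / 3 = 22.5/3 = 7.5
  S[Y,Y] = ((-2.5)·(-2.5) + (-1.5)·(-1.5) + (2.5)·(2.5) + (1.5)·(1.5)) / 3 = 17/3 = 5.6667
  S = [[10.9167, 7.5],
 [7.5, 5.6667]].

Step 3 — invert S. det(S) = 10.9167·5.6667 - (7.5)² = 5.6111.
  S^{-1} = (1/det) · [[d, -b], [-b, a]] = [[1.0099, -1.3366],
 [-1.3366, 1.9455]].

Step 4 — quadratic form (x̄ - mu_0)^T · S^{-1} · (x̄ - mu_0):
  S^{-1} · (x̄ - mu_0) = (-7.9604, 11.1535),
  (x̄ - mu_0)^T · [...] = (-3.25)·(-7.9604) + (3.5)·(11.1535) = 64.9084.

Step 5 — scale by n: T² = 4 · 64.9084 = 259.6337.

T² ≈ 259.6337


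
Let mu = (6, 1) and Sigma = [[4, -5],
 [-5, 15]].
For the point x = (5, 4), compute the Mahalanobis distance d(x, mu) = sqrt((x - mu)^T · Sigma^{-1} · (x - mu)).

Step 1 — centre the observation: (x - mu) = (-1, 3).

Step 2 — invert Sigma. det(Sigma) = 4·15 - (-5)² = 35.
  Sigma^{-1} = (1/det) · [[d, -b], [-b, a]] = [[0.4286, 0.1429],
 [0.1429, 0.1143]].

Step 3 — form the quadratic (x - mu)^T · Sigma^{-1} · (x - mu):
  Sigma^{-1} · (x - mu) = (0, 0.2).
  (x - mu)^T · [Sigma^{-1} · (x - mu)] = (-1)·(0) + (3)·(0.2) = 0.6.

Step 4 — take square root: d = √(0.6) ≈ 0.7746.

d(x, mu) = √(0.6) ≈ 0.7746


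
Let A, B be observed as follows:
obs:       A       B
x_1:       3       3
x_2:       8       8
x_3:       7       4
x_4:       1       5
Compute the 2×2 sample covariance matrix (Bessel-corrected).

Step 1 — column means:
  mean(A) = (3 + 8 + 7 + 1) / 4 = 19/4 = 4.75
  mean(B) = (3 + 8 + 4 + 5) / 4 = 20/4 = 5

Step 2 — sample covariance S[i,j] = (1/(n-1)) · Σ_k (x_{k,i} - mean_i) · (x_{k,j} - mean_j), with n-1 = 3.
  S[A,A] = ((-1.75)·(-1.75) + (3.25)·(3.25) + (2.25)·(2.25) + (-3.75)·(-3.75)) / 3 = 32.75/3 = 10.9167
  S[A,B] = ((-1.75)·(-2) + (3.25)·(3) + (2.25)·(-1) + (-3.75)·(0)) / 3 = 11/3 = 3.6667
  S[B,B] = ((-2)·(-2) + (3)·(3) + (-1)·(-1) + (0)·(0)) / 3 = 14/3 = 4.6667

S is symmetric (S[j,i] = S[i,j]). Assembling:

S = [[10.9167, 3.6667],
 [3.6667, 4.6667]]


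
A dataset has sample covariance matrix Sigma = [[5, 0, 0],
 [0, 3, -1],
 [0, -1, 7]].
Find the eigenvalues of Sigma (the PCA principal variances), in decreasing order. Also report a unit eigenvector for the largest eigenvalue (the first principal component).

Step 1 — characteristic polynomial p(λ) = det(λI - Sigma) = λ³ - tr·λ² + c_1·λ - det, where tr = trace, c_1 = sum of the principal 2×2 minors, det = det(Sigma):
  tr = 5 + 3 + 7 = 15,
  c_1 = (5·3 - (0)²) + (5·7 - (0)²) + (3·7 - (-1)²) = 15 + 35 + 20 = 70,
  det = 5·(3·7 - (-1)²) - (0)·((0)·7 - (-1)·(0)) + (0)·((0)·(-1) - 3·(0)) = 5·(20) - (0)·(0) + (0)·(0) = 100.
  So p(λ) = λ³ - 15λ² + 70λ - 100.
Step 2 — look for an integer root (rational root theorem: any rational root is an integer divisor of 100). Testing λ = 5:
  p(5) = 125 - 375 + 350 - 100 = 0  ✓
  Dividing out (λ - 5): p(λ) = (λ - 5)(λ² - 10λ + 20).
Step 3 — remaining eigenvalues from the quadratic λ² - 10λ + 20 = 0:
  Δ = 10² - 4·20 = 100 - 80 = 20,  λ = (10 ± √20)/2 = (10 ± 4.4721)/2 ≈ 7.2361 or 2.7639.
  Sorted: λ_1 = 7.2361,  λ_2 = 5,  λ_3 = 2.7639  (check: sum = 15 = tr ✓).

Step 4 — unit eigenvector for λ_1 ≈ 7.2361: v spans the null space of (Sigma - λ_1 I), whose rows are
  r_1 = (-2.2361, 0, 0),  r_2 = (0, -4.2361, -1),  r_3 = (0, -1, -0.2361).
  v is orthogonal to every row, so take v ∝ r_1 × r_2 = ((0)·(-1) - (0)·(-4.2361), (0)·(0) - (-2.2361)·(-1), (-2.2361)·(-4.2361) - (0)·(0)) ≈ (0, -2.2361, 9.4721).
  Rescale (multiply by -1 so the first nonzero entry is positive): u = (0, 2.2361, -9.4721).
  ||u|| = √((0)² + (2.2361)² + (-9.4721)²) = √(94.7214) ≈ 9.7325,  v_1 = u/||u|| ≈ (0, 0.2298, -0.9732) (||v_1|| = 1).

λ_1 = 7.2361,  λ_2 = 5,  λ_3 = 2.7639;  v_1 ≈ (0, 0.2298, -0.9732)


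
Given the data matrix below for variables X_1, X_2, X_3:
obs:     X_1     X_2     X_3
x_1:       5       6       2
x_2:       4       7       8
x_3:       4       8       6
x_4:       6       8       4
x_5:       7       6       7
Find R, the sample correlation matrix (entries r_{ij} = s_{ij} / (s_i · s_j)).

Step 1 — column means:
  mean(X_1) = (5 + 4 + 4 + 6 + 7) / 5 = 26/5 = 5.2
  mean(X_2) = (6 + 7 + 8 + 8 + 6) / 5 = 35/5 = 7
  mean(X_3) = (2 + 8 + 6 + 4 + 7) / 5 = 27/5 = 5.4

Step 2 — sample variances and covariances s[i,j] = (1/(n-1)) · Σ_k (x_{k,i} - mean_i) · (x_{k,j} - mean_j), with n-1 = 4:
  s[X_1,X_1] = ((-0.2)·(-0.2) + (-1.2)·(-1.2) + (-1.2)·(-1.2) + (0.8)·(0.8) + (1.8)·(1.8)) / 4 = 6.8/4 = 1.7
  s[X_1,X_2] = ((-0.2)·(-1) + (-1.2)·(0) + (-1.2)·(1) + (0.8)·(1) + (1.8)·(-1)) / 4 = -2/4 = -0.5
  s[X_1,X_3] = ((-0.2)·(-3.4) + (-1.2)·(2.6) + (-1.2)·(0.6) + (0.8)·(-1.4) + (1.8)·(1.6)) / 4 = -1.4/4 = -0.35
  s[X_2,X_2] = ((-1)·(-1) + (0)·(0) + (1)·(1) + (1)·(1) + (-1)·(-1)) / 4 = 4/4 = 1
  s[X_2,X_3] = ((-1)·(-3.4) + (0)·(2.6) + (1)·(0.6) + (1)·(-1.4) + (-1)·(1.6)) / 4 = 1/4 = 0.25
  s[X_3,X_3] = ((-3.4)·(-3.4) + (2.6)·(2.6) + (0.6)·(0.6) + (-1.4)·(-1.4) + (1.6)·(1.6)) / 4 = 23.2/4 = 5.8
  Sample standard deviations s_i = √(s[i,i]):
  s(X_1) = √(1.7) = 1.3038
  s(X_2) = √(1) = 1
  s(X_3) = √(5.8) = 2.4083

Step 3 — r_{ij} = s_{ij} / (s_i · s_j):
  r[X_1,X_1] = 1 (diagonal).
  r[X_1,X_2] = -0.5 / (1.3038 · 1) = -0.5 / 1.3038 = -0.3835
  r[X_1,X_3] = -0.35 / (1.3038 · 2.4083) = -0.35 / 3.1401 = -0.1115
  r[X_2,X_2] = 1 (diagonal).
  r[X_2,X_3] = 0.25 / (1 · 2.4083) = 0.25 / 2.4083 = 0.1038
  r[X_3,X_3] = 1 (diagonal).

R is symmetric with unit diagonal. Assembling:

R = [[1, -0.3835, -0.1115],
 [-0.3835, 1, 0.1038],
 [-0.1115, 0.1038, 1]]


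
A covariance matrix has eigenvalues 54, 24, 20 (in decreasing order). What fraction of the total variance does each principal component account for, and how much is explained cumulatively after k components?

Step 1 — total variance = trace(Sigma) = Σ λ_i = 54 + 24 + 20 = 98.

Step 2 — fraction explained by component i = λ_i / Σ λ:
  PC1: 54/98 = 0.551
  PC2: 24/98 = 0.2449
  PC3: 20/98 = 0.2041

Step 3 — cumulative fraction after k components = (λ_1 + ... + λ_k) / Σ λ:
  k = 1: 54/98 = 0.551
  k = 2: (54 + 24)/98 = 78/98 = 0.7959
  k = 3: (54 + 24 + 20)/98 = 98/98 = 1

Summary (fraction, with percent):

explained: PC1 0.551 (55.1%), PC2 0.2449 (24.49%), PC3 0.2041 (20.41%);  cumulative: 0.551, 0.7959, 1


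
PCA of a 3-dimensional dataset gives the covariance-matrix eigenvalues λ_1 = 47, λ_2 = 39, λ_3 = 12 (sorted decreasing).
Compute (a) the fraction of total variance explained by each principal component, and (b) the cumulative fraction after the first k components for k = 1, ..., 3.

Step 1 — total variance = trace(Sigma) = Σ λ_i = 47 + 39 + 12 = 98.

Step 2 — fraction explained by component i = λ_i / Σ λ:
  PC1: 47/98 = 0.4796
  PC2: 39/98 = 0.398
  PC3: 12/98 = 0.1224

Step 3 — cumulative fraction after k components = (λ_1 + ... + λ_k) / Σ λ:
  k = 1: 47/98 = 0.4796
  k = 2: (47 + 39)/98 = 86/98 = 0.8776
  k = 3: (47 + 39 + 12)/98 = 98/98 = 1

Summary (fraction, with percent):

explained: PC1 0.4796 (47.96%), PC2 0.398 (39.8%), PC3 0.1224 (12.24%);  cumulative: 0.4796, 0.8776, 1


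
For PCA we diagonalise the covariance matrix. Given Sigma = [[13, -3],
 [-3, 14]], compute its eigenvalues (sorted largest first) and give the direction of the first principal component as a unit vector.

Step 1 — characteristic polynomial of 2×2 Sigma:
  det(Sigma - λI) = λ² - trace · λ + det = 0.
  trace = 13 + 14 = 27, det = 13·14 - (-3)² = 173.
Step 2 — discriminant:
  Δ = trace² - 4·det = 729 - 692 = 37.
Step 3 — eigenvalues:
  λ = (trace ± √Δ)/2 = (27 ± 6.0828)/2,
  λ_1 = 16.5414,  λ_2 = 10.4586.

Step 4 — unit eigenvector for λ_1: solve (Sigma - λ_1 I)v = 0. First row:
  (13 - 16.5414)·v_x + (-3)·v_y = 0, i.e. (-3.5414)·v_x + (-3)·v_y = 0,
  so v ∝ (b, λ_1 - a) = (-3, 3.5414); multiply by -1 so the first entry is positive: u = (3, -3.5414).
  ||u|| = √((3)² + (-3.5414)²) = √(21.5414) ≈ 4.6413,
  v_1 = u/||u|| ≈ (0.6464, -0.763) (||v_1|| = 1).

λ_1 = 16.5414,  λ_2 = 10.4586;  v_1 ≈ (0.6464, -0.763)


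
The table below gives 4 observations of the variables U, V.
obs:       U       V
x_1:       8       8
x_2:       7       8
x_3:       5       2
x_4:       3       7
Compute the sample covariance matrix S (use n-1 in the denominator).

Step 1 — column means:
  mean(U) = (8 + 7 + 5 + 3) / 4 = 23/4 = 5.75
  mean(V) = (8 + 8 + 2 + 7) / 4 = 25/4 = 6.25

Step 2 — sample covariance S[i,j] = (1/(n-1)) · Σ_k (x_{k,i} - mean_i) · (x_{k,j} - mean_j), with n-1 = 3.
  S[U,U] = ((2.25)·(2.25) + (1.25)·(1.25) + (-0.75)·(-0.75) + (-2.75)·(-2.75)) / 3 = 14.75/3 = 4.9167
  S[U,V] = ((2.25)·(1.75) + (1.25)·(1.75) + (-0.75)·(-4.25) + (-2.75)·(0.75)) / 3 = 7.25/3 = 2.4167
  S[V,V] = ((1.75)·(1.75) + (1.75)·(1.75) + (-4.25)·(-4.25) + (0.75)·(0.75)) / 3 = 24.75/3 = 8.25

S is symmetric (S[j,i] = S[i,j]). Assembling:

S = [[4.9167, 2.4167],
 [2.4167, 8.25]]


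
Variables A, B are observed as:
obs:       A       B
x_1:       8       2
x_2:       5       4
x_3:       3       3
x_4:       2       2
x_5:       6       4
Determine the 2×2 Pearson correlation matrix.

Step 1 — column means:
  mean(A) = (8 + 5 + 3 + 2 + 6) / 5 = 24/5 = 4.8
  mean(B) = (2 + 4 + 3 + 2 + 4) / 5 = 15/5 = 3

Step 2 — sample variances and covariances s[i,j] = (1/(n-1)) · Σ_k (x_{k,i} - mean_i) · (x_{k,j} - mean_j), with n-1 = 4:
  s[A,A] = ((3.2)·(3.2) + (0.2)·(0.2) + (-1.8)·(-1.8) + (-2.8)·(-2.8) + (1.2)·(1.2)) / 4 = 22.8/4 = 5.7
  s[A,B] = ((3.2)·(-1) + (0.2)·(1) + (-1.8)·(0) + (-2.8)·(-1) + (1.2)·(1)) / 4 = 1/4 = 0.25
  s[B,B] = ((-1)·(-1) + (1)·(1) + (0)·(0) + (-1)·(-1) + (1)·(1)) / 4 = 4/4 = 1
  Sample standard deviations s_i = √(s[i,i]):
  s(A) = √(5.7) = 2.3875
  s(B) = √(1) = 1

Step 3 — r_{ij} = s_{ij} / (s_i · s_j):
  r[A,A] = 1 (diagonal).
  r[A,B] = 0.25 / (2.3875 · 1) = 0.25 / 2.3875 = 0.1047
  r[B,B] = 1 (diagonal).

R is symmetric with unit diagonal. Assembling:

R = [[1, 0.1047],
 [0.1047, 1]]


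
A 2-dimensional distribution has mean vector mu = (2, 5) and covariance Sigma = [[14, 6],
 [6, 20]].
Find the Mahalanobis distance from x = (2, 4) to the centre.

Step 1 — centre the observation: (x - mu) = (0, -1).

Step 2 — invert Sigma. det(Sigma) = 14·20 - (6)² = 244.
  Sigma^{-1} = (1/det) · [[d, -b], [-b, a]] = [[0.082, -0.0246],
 [-0.0246, 0.0574]].

Step 3 — form the quadratic (x - mu)^T · Sigma^{-1} · (x - mu):
  Sigma^{-1} · (x - mu) = (0.0246, -0.0574).
  (x - mu)^T · [Sigma^{-1} · (x - mu)] = (0)·(0.0246) + (-1)·(-0.0574) = 0.0574.

Step 4 — take square root: d = √(0.0574) ≈ 0.2395.

d(x, mu) = √(0.0574) ≈ 0.2395


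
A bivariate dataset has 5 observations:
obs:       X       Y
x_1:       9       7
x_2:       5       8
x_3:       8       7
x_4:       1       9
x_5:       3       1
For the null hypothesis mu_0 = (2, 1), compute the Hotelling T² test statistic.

Step 1 — sample mean vector:
  mean(X) = (9 + 5 + 8 + 1 + 3) / 5 = 26/5 = 5.2
  mean(Y) = (7 + 8 + 7 + 9 + 1) / 5 = 32/5 = 6.4
  x̄ = (5.2, 6.4),  deviation x̄ - mu_0 = (5.2, 6.4) - (2, 1) = (3.2, 5.4).

Step 2 — sample covariance matrix, S[i,j] = (1/(n-1)) · Σ_k (x_{k,i} - mean_i) · (x_{k,j} - mean_j), divisor n-1 = 4:
  S[X,X] = ((3.8)·(3.8) + (-0.2)·(-0.2) + (2.8)·(2.8) + (-4.2)·(-4.2) + (-2.2)·(-2.2)) / 4 = 44.8/4 = 11.2
  S[X,Y] = ((3.8)·(0.6) + (-0.2)·(1.6) + (2.8)·(0.6) + (-4.2)·(2.6) + (-2.2)·(-5.4)) / 4 = 4.6/4 = 1.15
  S[Y,Y] = ((0.6)·(0.6) + (1.6)·(1.6) + (0.6)·(0.6) + (2.6)·(2.6) + (-5.4)·(-5.4)) / 4 = 39.2/4 = 9.8
  S = [[11.2, 1.15],
 [1.15, 9.8]].

Step 3 — invert S. det(S) = 11.2·9.8 - (1.15)² = 108.4375.
  S^{-1} = (1/det) · [[d, -b], [-b, a]] = [[0.0904, -0.0106],
 [-0.0106, 0.1033]].

Step 4 — quadratic form (x̄ - mu_0)^T · S^{-1} · (x̄ - mu_0):
  S^{-1} · (x̄ - mu_0) = (0.2319, 0.5238),
  (x̄ - mu_0)^T · [...] = (3.2)·(0.2319) + (5.4)·(0.5238) = 3.5707.

Step 5 — scale by n: T² = 5 · 3.5707 = 17.8536.

T² ≈ 17.8536


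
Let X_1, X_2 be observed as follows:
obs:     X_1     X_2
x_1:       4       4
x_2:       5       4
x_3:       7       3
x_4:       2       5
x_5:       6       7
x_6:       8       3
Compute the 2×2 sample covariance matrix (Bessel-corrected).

Step 1 — column means:
  mean(X_1) = (4 + 5 + 7 + 2 + 6 + 8) / 6 = 32/6 = 5.3333
  mean(X_2) = (4 + 4 + 3 + 5 + 7 + 3) / 6 = 26/6 = 4.3333

Step 2 — sample covariance S[i,j] = (1/(n-1)) · Σ_k (x_{k,i} - mean_i) · (x_{k,j} - mean_j), with n-1 = 5.
  S[X_1,X_1] = ((-1.3333)·(-1.3333) + (-0.3333)·(-0.3333) + (1.6667)·(1.6667) + (-3.3333)·(-3.3333) + (0.6667)·(0.6667) + (2.6667)·(2.6667)) / 5 = 23.3333/5 = 4.6667
  S[X_1,X_2] = ((-1.3333)·(-0.3333) + (-0.3333)·(-0.3333) + (1.6667)·(-1.3333) + (-3.3333)·(0.6667) + (0.6667)·(2.6667) + (2.6667)·(-1.3333)) / 5 = -5.6667/5 = -1.1333
  S[X_2,X_2] = ((-0.3333)·(-0.3333) + (-0.3333)·(-0.3333) + (-1.3333)·(-1.3333) + (0.6667)·(0.6667) + (2.6667)·(2.6667) + (-1.3333)·(-1.3333)) / 5 = 11.3333/5 = 2.2667

S is symmetric (S[j,i] = S[i,j]). Assembling:

S = [[4.6667, -1.1333],
 [-1.1333, 2.2667]]


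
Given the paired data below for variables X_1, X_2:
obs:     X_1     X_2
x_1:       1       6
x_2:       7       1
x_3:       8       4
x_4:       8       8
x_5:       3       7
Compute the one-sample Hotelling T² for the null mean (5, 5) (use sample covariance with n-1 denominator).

Step 1 — sample mean vector:
  mean(X_1) = (1 + 7 + 8 + 8 + 3) / 5 = 27/5 = 5.4
  mean(X_2) = (6 + 1 + 4 + 8 + 7) / 5 = 26/5 = 5.2
  x̄ = (5.4, 5.2),  deviation x̄ - mu_0 = (5.4, 5.2) - (5, 5) = (0.4, 0.2).

Step 2 — sample covariance matrix, S[i,j] = (1/(n-1)) · Σ_k (x_{k,i} - mean_i) · (x_{k,j} - mean_j), divisor n-1 = 4:
  S[X_1,X_1] = ((-4.4)·(-4.4) + (1.6)·(1.6) + (2.6)·(2.6) + (2.6)·(2.6) + (-2.4)·(-2.4)) / 4 = 41.2/4 = 10.3
  S[X_1,X_2] = ((-4.4)·(0.8) + (1.6)·(-4.2) + (2.6)·(-1.2) + (2.6)·(2.8) + (-2.4)·(1.8)) / 4 = -10.4/4 = -2.6
  S[X_2,X_2] = ((0.8)·(0.8) + (-4.2)·(-4.2) + (-1.2)·(-1.2) + (2.8)·(2.8) + (1.8)·(1.8)) / 4 = 30.8/4 = 7.7
  S = [[10.3, -2.6],
 [-2.6, 7.7]].

Step 3 — invert S. det(S) = 10.3·7.7 - (-2.6)² = 72.55.
  S^{-1} = (1/det) · [[d, -b], [-b, a]] = [[0.1061, 0.0358],
 [0.0358, 0.142]].

Step 4 — quadratic form (x̄ - mu_0)^T · S^{-1} · (x̄ - mu_0):
  S^{-1} · (x̄ - mu_0) = (0.0496, 0.0427),
  (x̄ - mu_0)^T · [...] = (0.4)·(0.0496) + (0.2)·(0.0427) = 0.0284.

Step 5 — scale by n: T² = 5 · 0.0284 = 0.142.

T² ≈ 0.142


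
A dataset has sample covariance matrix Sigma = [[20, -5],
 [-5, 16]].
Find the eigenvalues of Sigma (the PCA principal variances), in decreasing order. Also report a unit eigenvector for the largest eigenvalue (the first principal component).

Step 1 — characteristic polynomial of 2×2 Sigma:
  det(Sigma - λI) = λ² - trace · λ + det = 0.
  trace = 20 + 16 = 36, det = 20·16 - (-5)² = 295.
Step 2 — discriminant:
  Δ = trace² - 4·det = 1296 - 1180 = 116.
Step 3 — eigenvalues:
  λ = (trace ± √Δ)/2 = (36 ± 10.7703)/2,
  λ_1 = 23.3852,  λ_2 = 12.6148.

Step 4 — unit eigenvector for λ_1: solve (Sigma - λ_1 I)v = 0. First row:
  (20 - 23.3852)·v_x + (-5)·v_y = 0, i.e. (-3.3852)·v_x + (-5)·v_y = 0,
  so v ∝ (b, λ_1 - a) = (-5, 3.3852); multiply by -1 so the first entry is positive: u = (5, -3.3852).
  ||u|| = √((5)² + (-3.3852)²) = √(36.4593) ≈ 6.0382,
  v_1 = u/||u|| ≈ (0.8281, -0.5606) (||v_1|| = 1).

λ_1 = 23.3852,  λ_2 = 12.6148;  v_1 ≈ (0.8281, -0.5606)


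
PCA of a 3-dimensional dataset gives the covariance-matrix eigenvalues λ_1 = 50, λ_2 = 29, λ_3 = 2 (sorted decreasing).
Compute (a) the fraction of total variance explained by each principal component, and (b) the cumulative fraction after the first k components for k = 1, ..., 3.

Step 1 — total variance = trace(Sigma) = Σ λ_i = 50 + 29 + 2 = 81.

Step 2 — fraction explained by component i = λ_i / Σ λ:
  PC1: 50/81 = 0.6173
  PC2: 29/81 = 0.358
  PC3: 2/81 = 0.0247

Step 3 — cumulative fraction after k components = (λ_1 + ... + λ_k) / Σ λ:
  k = 1: 50/81 = 0.6173
  k = 2: (50 + 29)/81 = 79/81 = 0.9753
  k = 3: (50 + 29 + 2)/81 = 81/81 = 1

Summary (fraction, with percent):

explained: PC1 0.6173 (61.73%), PC2 0.358 (35.8%), PC3 0.0247 (2.47%);  cumulative: 0.6173, 0.9753, 1


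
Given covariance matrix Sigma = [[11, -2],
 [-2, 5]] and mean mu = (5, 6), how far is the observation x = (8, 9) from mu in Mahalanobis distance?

Step 1 — centre the observation: (x - mu) = (3, 3).

Step 2 — invert Sigma. det(Sigma) = 11·5 - (-2)² = 51.
  Sigma^{-1} = (1/det) · [[d, -b], [-b, a]] = [[0.098, 0.0392],
 [0.0392, 0.2157]].

Step 3 — form the quadratic (x - mu)^T · Sigma^{-1} · (x - mu):
  Sigma^{-1} · (x - mu) = (0.4118, 0.7647).
  (x - mu)^T · [Sigma^{-1} · (x - mu)] = (3)·(0.4118) + (3)·(0.7647) = 3.5294.

Step 4 — take square root: d = √(3.5294) ≈ 1.8787.

d(x, mu) = √(3.5294) ≈ 1.8787


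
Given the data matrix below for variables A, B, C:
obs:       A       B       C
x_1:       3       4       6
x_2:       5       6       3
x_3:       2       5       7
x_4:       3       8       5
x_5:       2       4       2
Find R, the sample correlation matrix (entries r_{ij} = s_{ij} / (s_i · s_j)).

Step 1 — column means:
  mean(A) = (3 + 5 + 2 + 3 + 2) / 5 = 15/5 = 3
  mean(B) = (4 + 6 + 5 + 8 + 4) / 5 = 27/5 = 5.4
  mean(C) = (6 + 3 + 7 + 5 + 2) / 5 = 23/5 = 4.6

Step 2 — sample variances and covariances s[i,j] = (1/(n-1)) · Σ_k (x_{k,i} - mean_i) · (x_{k,j} - mean_j), with n-1 = 4:
  s[A,A] = ((0)·(0) + (2)·(2) + (-1)·(-1) + (0)·(0) + (-1)·(-1)) / 4 = 6/4 = 1.5
  s[A,B] = ((0)·(-1.4) + (2)·(0.6) + (-1)·(-0.4) + (0)·(2.6) + (-1)·(-1.4)) / 4 = 3/4 = 0.75
  s[A,C] = ((0)·(1.4) + (2)·(-1.6) + (-1)·(2.4) + (0)·(0.4) + (-1)·(-2.6)) / 4 = -3/4 = -0.75
  s[B,B] = ((-1.4)·(-1.4) + (0.6)·(0.6) + (-0.4)·(-0.4) + (2.6)·(2.6) + (-1.4)·(-1.4)) / 4 = 11.2/4 = 2.8
  s[B,C] = ((-1.4)·(1.4) + (0.6)·(-1.6) + (-0.4)·(2.4) + (2.6)·(0.4) + (-1.4)·(-2.6)) / 4 = 0.8/4 = 0.2
  s[C,C] = ((1.4)·(1.4) + (-1.6)·(-1.6) + (2.4)·(2.4) + (0.4)·(0.4) + (-2.6)·(-2.6)) / 4 = 17.2/4 = 4.3
  Sample standard deviations s_i = √(s[i,i]):
  s(A) = √(1.5) = 1.2247
  s(B) = √(2.8) = 1.6733
  s(C) = √(4.3) = 2.0736

Step 3 — r_{ij} = s_{ij} / (s_i · s_j):
  r[A,A] = 1 (diagonal).
  r[A,B] = 0.75 / (1.2247 · 1.6733) = 0.75 / 2.0494 = 0.366
  r[A,C] = -0.75 / (1.2247 · 2.0736) = -0.75 / 2.5397 = -0.2953
  r[B,B] = 1 (diagonal).
  r[B,C] = 0.2 / (1.6733 · 2.0736) = 0.2 / 3.4699 = 0.0576
  r[C,C] = 1 (diagonal).

R is symmetric with unit diagonal. Assembling:

R = [[1, 0.366, -0.2953],
 [0.366, 1, 0.0576],
 [-0.2953, 0.0576, 1]]


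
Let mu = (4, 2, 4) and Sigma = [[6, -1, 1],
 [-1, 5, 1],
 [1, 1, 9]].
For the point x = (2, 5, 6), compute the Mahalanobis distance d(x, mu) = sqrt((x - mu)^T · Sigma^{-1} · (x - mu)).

Step 1 — centre the observation: (x - mu) = (-2, 3, 2).

Step 2 — invert Sigma (cofactor / det for 3×3, or solve directly):
  Sigma^{-1} = [[0.1774, 0.0403, -0.0242],
 [0.0403, 0.2137, -0.0282],
 [-0.0242, -0.0282, 0.1169]].

Step 3 — form the quadratic (x - mu)^T · Sigma^{-1} · (x - mu):
  Sigma^{-1} · (x - mu) = (-0.2823, 0.504, 0.1976).
  (x - mu)^T · [Sigma^{-1} · (x - mu)] = (-2)·(-0.2823) + (3)·(0.504) + (2)·(0.1976) = 2.4718.

Step 4 — take square root: d = √(2.4718) ≈ 1.5722.

d(x, mu) = √(2.4718) ≈ 1.5722


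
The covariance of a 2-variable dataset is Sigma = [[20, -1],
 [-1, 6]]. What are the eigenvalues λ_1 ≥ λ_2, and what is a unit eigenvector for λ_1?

Step 1 — characteristic polynomial of 2×2 Sigma:
  det(Sigma - λI) = λ² - trace · λ + det = 0.
  trace = 20 + 6 = 26, det = 20·6 - (-1)² = 119.
Step 2 — discriminant:
  Δ = trace² - 4·det = 676 - 476 = 200.
Step 3 — eigenvalues:
  λ = (trace ± √Δ)/2 = (26 ± 14.1421)/2,
  λ_1 = 20.0711,  λ_2 = 5.9289.

Step 4 — unit eigenvector for λ_1: solve (Sigma - λ_1 I)v = 0. First row:
  (20 - 20.0711)·v_x + (-1)·v_y = 0, i.e. (-0.0711)·v_x + (-1)·v_y = 0,
  so v ∝ (b, λ_1 - a) = (-1, 0.0711); multiply by -1 so the first entry is positive: u = (1, -0.0711).
  ||u|| = √((1)² + (-0.0711)²) = √(1.0051) ≈ 1.0025,
  v_1 = u/||u|| ≈ (0.9975, -0.0709) (||v_1|| = 1).

λ_1 = 20.0711,  λ_2 = 5.9289;  v_1 ≈ (0.9975, -0.0709)


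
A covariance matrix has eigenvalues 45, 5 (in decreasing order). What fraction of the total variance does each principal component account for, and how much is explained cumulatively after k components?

Step 1 — total variance = trace(Sigma) = Σ λ_i = 45 + 5 = 50.

Step 2 — fraction explained by component i = λ_i / Σ λ:
  PC1: 45/50 = 0.9
  PC2: 5/50 = 0.1

Step 3 — cumulative fraction after k components = (λ_1 + ... + λ_k) / Σ λ:
  k = 1: 45/50 = 0.9
  k = 2: (45 + 5)/50 = 50/50 = 1

Summary (fraction, with percent):

explained: PC1 0.9 (90%), PC2 0.1 (10%);  cumulative: 0.9, 1


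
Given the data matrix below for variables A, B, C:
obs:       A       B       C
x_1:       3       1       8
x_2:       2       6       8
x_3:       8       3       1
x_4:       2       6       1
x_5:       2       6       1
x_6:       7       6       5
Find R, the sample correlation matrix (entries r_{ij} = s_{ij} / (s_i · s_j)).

Step 1 — column means:
  mean(A) = (3 + 2 + 8 + 2 + 2 + 7) / 6 = 24/6 = 4
  mean(B) = (1 + 6 + 3 + 6 + 6 + 6) / 6 = 28/6 = 4.6667
  mean(C) = (8 + 8 + 1 + 1 + 1 + 5) / 6 = 24/6 = 4

Step 2 — sample variances and covariances s[i,j] = (1/(n-1)) · Σ_k (x_{k,i} - mean_i) · (x_{k,j} - mean_j), with n-1 = 5:
  s[A,A] = ((-1)·(-1) + (-2)·(-2) + (4)·(4) + (-2)·(-2) + (-2)·(-2) + (3)·(3)) / 5 = 38/5 = 7.6
  s[A,B] = ((-1)·(-3.6667) + (-2)·(1.3333) + (4)·(-1.6667) + (-2)·(1.3333) + (-2)·(1.3333) + (3)·(1.3333)) / 5 = -7/5 = -1.4
  s[A,C] = ((-1)·(4) + (-2)·(4) + (4)·(-3) + (-2)·(-3) + (-2)·(-3) + (3)·(1)) / 5 = -9/5 = -1.8
  s[B,B] = ((-3.6667)·(-3.6667) + (1.3333)·(1.3333) + (-1.6667)·(-1.6667) + (1.3333)·(1.3333) + (1.3333)·(1.3333) + (1.3333)·(1.3333)) / 5 = 23.3333/5 = 4.6667
  s[B,C] = ((-3.6667)·(4) + (1.3333)·(4) + (-1.6667)·(-3) + (1.3333)·(-3) + (1.3333)·(-3) + (1.3333)·(1)) / 5 = -11/5 = -2.2
  s[C,C] = ((4)·(4) + (4)·(4) + (-3)·(-3) + (-3)·(-3) + (-3)·(-3) + (1)·(1)) / 5 = 60/5 = 12
  Sample standard deviations s_i = √(s[i,i]):
  s(A) = √(7.6) = 2.7568
  s(B) = √(4.6667) = 2.1602
  s(C) = √(12) = 3.4641

Step 3 — r_{ij} = s_{ij} / (s_i · s_j):
  r[A,A] = 1 (diagonal).
  r[A,B] = -1.4 / (2.7568 · 2.1602) = -1.4 / 5.9554 = -0.2351
  r[A,C] = -1.8 / (2.7568 · 3.4641) = -1.8 / 9.5499 = -0.1885
  r[B,B] = 1 (diagonal).
  r[B,C] = -2.2 / (2.1602 · 3.4641) = -2.2 / 7.4833 = -0.294
  r[C,C] = 1 (diagonal).

R is symmetric with unit diagonal. Assembling:

R = [[1, -0.2351, -0.1885],
 [-0.2351, 1, -0.294],
 [-0.1885, -0.294, 1]]


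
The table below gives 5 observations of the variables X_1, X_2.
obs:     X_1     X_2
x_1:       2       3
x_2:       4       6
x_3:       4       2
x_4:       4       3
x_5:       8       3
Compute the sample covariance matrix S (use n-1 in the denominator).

Step 1 — column means:
  mean(X_1) = (2 + 4 + 4 + 4 + 8) / 5 = 22/5 = 4.4
  mean(X_2) = (3 + 6 + 2 + 3 + 3) / 5 = 17/5 = 3.4

Step 2 — sample covariance S[i,j] = (1/(n-1)) · Σ_k (x_{k,i} - mean_i) · (x_{k,j} - mean_j), with n-1 = 4.
  S[X_1,X_1] = ((-2.4)·(-2.4) + (-0.4)·(-0.4) + (-0.4)·(-0.4) + (-0.4)·(-0.4) + (3.6)·(3.6)) / 4 = 19.2/4 = 4.8
  S[X_1,X_2] = ((-2.4)·(-0.4) + (-0.4)·(2.6) + (-0.4)·(-1.4) + (-0.4)·(-0.4) + (3.6)·(-0.4)) / 4 = -0.8/4 = -0.2
  S[X_2,X_2] = ((-0.4)·(-0.4) + (2.6)·(2.6) + (-1.4)·(-1.4) + (-0.4)·(-0.4) + (-0.4)·(-0.4)) / 4 = 9.2/4 = 2.3

S is symmetric (S[j,i] = S[i,j]). Assembling:

S = [[4.8, -0.2],
 [-0.2, 2.3]]


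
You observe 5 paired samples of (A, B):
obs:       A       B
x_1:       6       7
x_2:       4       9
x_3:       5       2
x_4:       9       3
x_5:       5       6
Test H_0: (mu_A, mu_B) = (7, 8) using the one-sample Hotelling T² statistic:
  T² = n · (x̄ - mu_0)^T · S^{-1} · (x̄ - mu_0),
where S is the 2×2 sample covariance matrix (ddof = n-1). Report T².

Step 1 — sample mean vector:
  mean(A) = (6 + 4 + 5 + 9 + 5) / 5 = 29/5 = 5.8
  mean(B) = (7 + 9 + 2 + 3 + 6) / 5 = 27/5 = 5.4
  x̄ = (5.8, 5.4),  deviation x̄ - mu_0 = (5.8, 5.4) - (7, 8) = (-1.2, -2.6).

Step 2 — sample covariance matrix, S[i,j] = (1/(n-1)) · Σ_k (x_{k,i} - mean_i) · (x_{k,j} - mean_j), divisor n-1 = 4:
  S[A,A] = ((0.2)·(0.2) + (-1.8)·(-1.8) + (-0.8)·(-0.8) + (3.2)·(3.2) + (-0.8)·(-0.8)) / 4 = 14.8/4 = 3.7
  S[A,B] = ((0.2)·(1.6) + (-1.8)·(3.6) + (-0.8)·(-3.4) + (3.2)·(-2.4) + (-0.8)·(0.6)) / 4 = -11.6/4 = -2.9
  S[B,B] = ((1.6)·(1.6) + (3.6)·(3.6) + (-3.4)·(-3.4) + (-2.4)·(-2.4) + (0.6)·(0.6)) / 4 = 33.2/4 = 8.3
  S = [[3.7, -2.9],
 [-2.9, 8.3]].

Step 3 — invert S. det(S) = 3.7·8.3 - (-2.9)² = 22.3.
  S^{-1} = (1/det) · [[d, -b], [-b, a]] = [[0.3722, 0.13],
 [0.13, 0.1659]].

Step 4 — quadratic form (x̄ - mu_0)^T · S^{-1} · (x̄ - mu_0):
  S^{-1} · (x̄ - mu_0) = (-0.7848, -0.5874),
  (x̄ - mu_0)^T · [...] = (-1.2)·(-0.7848) + (-2.6)·(-0.5874) = 2.4691.

Step 5 — scale by n: T² = 5 · 2.4691 = 12.3453.

T² ≈ 12.3453


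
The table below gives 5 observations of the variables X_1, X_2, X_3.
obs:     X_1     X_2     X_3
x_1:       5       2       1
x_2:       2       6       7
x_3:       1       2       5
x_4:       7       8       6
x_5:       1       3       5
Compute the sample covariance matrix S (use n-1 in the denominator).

Step 1 — column means:
  mean(X_1) = (5 + 2 + 1 + 7 + 1) / 5 = 16/5 = 3.2
  mean(X_2) = (2 + 6 + 2 + 8 + 3) / 5 = 21/5 = 4.2
  mean(X_3) = (1 + 7 + 5 + 6 + 5) / 5 = 24/5 = 4.8

Step 2 — sample covariance S[i,j] = (1/(n-1)) · Σ_k (x_{k,i} - mean_i) · (x_{k,j} - mean_j), with n-1 = 4.
  S[X_1,X_1] = ((1.8)·(1.8) + (-1.2)·(-1.2) + (-2.2)·(-2.2) + (3.8)·(3.8) + (-2.2)·(-2.2)) / 4 = 28.8/4 = 7.2
  S[X_1,X_2] = ((1.8)·(-2.2) + (-1.2)·(1.8) + (-2.2)·(-2.2) + (3.8)·(3.8) + (-2.2)·(-1.2)) / 4 = 15.8/4 = 3.95
  S[X_1,X_3] = ((1.8)·(-3.8) + (-1.2)·(2.2) + (-2.2)·(0.2) + (3.8)·(1.2) + (-2.2)·(0.2)) / 4 = -5.8/4 = -1.45
  S[X_2,X_2] = ((-2.2)·(-2.2) + (1.8)·(1.8) + (-2.2)·(-2.2) + (3.8)·(3.8) + (-1.2)·(-1.2)) / 4 = 28.8/4 = 7.2
  S[X_2,X_3] = ((-2.2)·(-3.8) + (1.8)·(2.2) + (-2.2)·(0.2) + (3.8)·(1.2) + (-1.2)·(0.2)) / 4 = 16.2/4 = 4.05
  S[X_3,X_3] = ((-3.8)·(-3.8) + (2.2)·(2.2) + (0.2)·(0.2) + (1.2)·(1.2) + (0.2)·(0.2)) / 4 = 20.8/4 = 5.2

S is symmetric (S[j,i] = S[i,j]). Assembling:

S = [[7.2, 3.95, -1.45],
 [3.95, 7.2, 4.05],
 [-1.45, 4.05, 5.2]]


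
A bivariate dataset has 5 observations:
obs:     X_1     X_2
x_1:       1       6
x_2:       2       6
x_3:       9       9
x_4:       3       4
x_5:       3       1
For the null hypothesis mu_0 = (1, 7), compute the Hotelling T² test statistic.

Step 1 — sample mean vector:
  mean(X_1) = (1 + 2 + 9 + 3 + 3) / 5 = 18/5 = 3.6
  mean(X_2) = (6 + 6 + 9 + 4 + 1) / 5 = 26/5 = 5.2
  x̄ = (3.6, 5.2),  deviation x̄ - mu_0 = (3.6, 5.2) - (1, 7) = (2.6, -1.8).

Step 2 — sample covariance matrix, S[i,j] = (1/(n-1)) · Σ_k (x_{k,i} - mean_i) · (x_{k,j} - mean_j), divisor n-1 = 4:
  S[X_1,X_1] = ((-2.6)·(-2.6) + (-1.6)·(-1.6) + (5.4)·(5.4) + (-0.6)·(-0.6) + (-0.6)·(-0.6)) / 4 = 39.2/4 = 9.8
  S[X_1,X_2] = ((-2.6)·(0.8) + (-1.6)·(0.8) + (5.4)·(3.8) + (-0.6)·(-1.2) + (-0.6)·(-4.2)) / 4 = 20.4/4 = 5.1
  S[X_2,X_2] = ((0.8)·(0.8) + (0.8)·(0.8) + (3.8)·(3.8) + (-1.2)·(-1.2) + (-4.2)·(-4.2)) / 4 = 34.8/4 = 8.7
  S = [[9.8, 5.1],
 [5.1, 8.7]].

Step 3 — invert S. det(S) = 9.8·8.7 - (5.1)² = 59.25.
  S^{-1} = (1/det) · [[d, -b], [-b, a]] = [[0.1468, -0.0861],
 [-0.0861, 0.1654]].

Step 4 — quadratic form (x̄ - mu_0)^T · S^{-1} · (x̄ - mu_0):
  S^{-1} · (x̄ - mu_0) = (0.5367, -0.5215),
  (x̄ - mu_0)^T · [...] = (2.6)·(0.5367) + (-1.8)·(-0.5215) = 2.3342.

Step 5 — scale by n: T² = 5 · 2.3342 = 11.6709.

T² ≈ 11.6709


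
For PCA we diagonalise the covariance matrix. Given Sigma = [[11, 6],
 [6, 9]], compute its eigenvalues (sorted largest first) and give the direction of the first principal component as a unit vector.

Step 1 — characteristic polynomial of 2×2 Sigma:
  det(Sigma - λI) = λ² - trace · λ + det = 0.
  trace = 11 + 9 = 20, det = 11·9 - (6)² = 63.
Step 2 — discriminant:
  Δ = trace² - 4·det = 400 - 252 = 148.
Step 3 — eigenvalues:
  λ = (trace ± √Δ)/2 = (20 ± 12.1655)/2,
  λ_1 = 16.0828,  λ_2 = 3.9172.

Step 4 — unit eigenvector for λ_1: solve (Sigma - λ_1 I)v = 0. First row:
  (11 - 16.0828)·v_x + (6)·v_y = 0, i.e. (-5.0828)·v_x + (6)·v_y = 0,
  so v ∝ (b, λ_1 - a) = (6, 5.0828) = u.
  ||u|| = √((6)² + (5.0828)²) = √(61.8345) ≈ 7.8635,
  v_1 = u/||u|| ≈ (0.763, 0.6464) (||v_1|| = 1).

λ_1 = 16.0828,  λ_2 = 3.9172;  v_1 ≈ (0.763, 0.6464)


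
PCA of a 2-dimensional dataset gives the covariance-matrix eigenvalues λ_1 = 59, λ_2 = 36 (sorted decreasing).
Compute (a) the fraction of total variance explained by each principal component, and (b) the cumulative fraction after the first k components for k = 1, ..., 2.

Step 1 — total variance = trace(Sigma) = Σ λ_i = 59 + 36 = 95.

Step 2 — fraction explained by component i = λ_i / Σ λ:
  PC1: 59/95 = 0.6211
  PC2: 36/95 = 0.3789

Step 3 — cumulative fraction after k components = (λ_1 + ... + λ_k) / Σ λ:
  k = 1: 59/95 = 0.6211
  k = 2: (59 + 36)/95 = 95/95 = 1

Summary (fraction, with percent):

explained: PC1 0.6211 (62.11%), PC2 0.3789 (37.89%);  cumulative: 0.6211, 1


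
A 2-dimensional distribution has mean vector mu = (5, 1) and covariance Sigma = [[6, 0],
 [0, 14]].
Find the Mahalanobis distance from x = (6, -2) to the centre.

Step 1 — centre the observation: (x - mu) = (1, -3).

Step 2 — invert Sigma. det(Sigma) = 6·14 - (0)² = 84.
  Sigma^{-1} = (1/det) · [[d, -b], [-b, a]] = [[0.1667, 0],
 [0, 0.0714]].

Step 3 — form the quadratic (x - mu)^T · Sigma^{-1} · (x - mu):
  Sigma^{-1} · (x - mu) = (0.1667, -0.2143).
  (x - mu)^T · [Sigma^{-1} · (x - mu)] = (1)·(0.1667) + (-3)·(-0.2143) = 0.8095.

Step 4 — take square root: d = √(0.8095) ≈ 0.8997.

d(x, mu) = √(0.8095) ≈ 0.8997
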